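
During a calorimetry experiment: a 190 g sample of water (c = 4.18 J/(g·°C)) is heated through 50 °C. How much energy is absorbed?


q = mcΔT = 190 × 4.18 × 50
= 39710.00 J

39710.00 J


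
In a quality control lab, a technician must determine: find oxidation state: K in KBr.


Group 1 metal: +1
Oxidation number: +1

+1


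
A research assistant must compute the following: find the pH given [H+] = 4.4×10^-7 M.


pH = -log10([H+]) = -log10(4.4×10^-7)
= 7 - log10(4.4)
= 7 - 0.64
= 6.36

6.36


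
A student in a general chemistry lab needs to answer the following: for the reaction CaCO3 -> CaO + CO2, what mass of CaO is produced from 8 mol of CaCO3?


Mole ratio CaO:CaCO3 = 1:1
n(CaO) = 8 × 1/1 = 8.000 mol
mass = 8.000 × 56.08 = 448.64 g

448.64 g


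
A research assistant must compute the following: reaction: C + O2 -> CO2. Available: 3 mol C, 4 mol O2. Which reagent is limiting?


Mole ratio available / coefficient:
  C: 3/1 = 3.000
  O2: 4/1 = 4.000
Smaller ratio is limiting.

C


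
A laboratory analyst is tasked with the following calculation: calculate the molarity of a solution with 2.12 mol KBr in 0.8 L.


M = n/V = 2.12/0.8 = 2.650 mol/L

2.650 M


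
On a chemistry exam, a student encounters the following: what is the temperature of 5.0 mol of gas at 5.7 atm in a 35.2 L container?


PV = nRT  (R = 0.08206 L·atm/(mol·K))
T = PV/(nR) = 5.7×35.2/(5.0×0.08206)
= 200.64/0.410300
= 489.01 K

489.01 K


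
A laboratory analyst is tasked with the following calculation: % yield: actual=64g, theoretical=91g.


% yield = actual/theoretical × 100
= 64/91 × 100
= 70.33%

70.33%


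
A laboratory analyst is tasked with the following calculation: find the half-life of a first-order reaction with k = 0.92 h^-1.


t½ = ln2/k = 0.693147/(0.92 h^-1)
= 0.7534 h

0.7534 h


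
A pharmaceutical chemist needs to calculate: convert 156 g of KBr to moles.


M(KBr) = 119.0 g/mol
n = mass/M = 156/119.0 = 1.3109 mol

1.3109 mol


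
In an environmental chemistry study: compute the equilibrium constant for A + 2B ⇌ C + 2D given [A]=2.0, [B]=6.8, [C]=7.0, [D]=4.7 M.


Kc = [C][D]^2/([A][B]^2)
= (7.0^1 × 4.7^2)/(2.0^1 × 6.8^2)
= 154.63/92.48
= 1.672

1.672


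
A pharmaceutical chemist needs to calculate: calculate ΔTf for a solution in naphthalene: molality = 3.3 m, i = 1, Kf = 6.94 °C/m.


ΔTf = Kf × m × i
= 6.94 × 3.3 × 1
= 22.902 °C

22.902 °C


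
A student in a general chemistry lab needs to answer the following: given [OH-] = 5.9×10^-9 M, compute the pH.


pOH = -log10([OH-]) = -log10(5.9×10^-9)
= 9 - log10(5.9) = 8.23
pH = 14 - pOH = 14 - 8.23 = 5.77

5.77


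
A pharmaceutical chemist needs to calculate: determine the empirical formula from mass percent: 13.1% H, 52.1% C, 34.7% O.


Assume 100 g sample. Moles of each element:
  H: 13.1/1.008 = 12.996 mol
  C: 52.1/12.01 = 4.338 mol
  O: 34.7/16.0 = 2.169 mol
Divide by smallest (2.169):
  H: 12.996/2.169 = 5.99
  C: 4.338/2.169 = 2.0
  O: 2.169/2.169 = 1.0
Empirical formula: C2H6O

C2H6O


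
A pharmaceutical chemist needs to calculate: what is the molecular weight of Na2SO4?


M(Na2SO4) = 2×22.99 + 1×32.07 + 4×16.0
= 45.98 + 32.07 + 64.0
= 142.05 g/mol

142.05 g/mol


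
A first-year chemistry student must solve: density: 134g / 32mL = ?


ρ = mass/volume
= 134/32
= 4.188 g/mL

4.188 g/mL


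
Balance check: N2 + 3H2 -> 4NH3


Equation: N2 + 3H2 -> 4NH3
Check atoms: H: 6≠12, N: 2≠4
Not balanced

No, not balanced


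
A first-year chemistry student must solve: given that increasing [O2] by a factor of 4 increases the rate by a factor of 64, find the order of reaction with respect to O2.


rate ∝ [O2]^n
4^n = 64 → n = 3
Order in O2: 3

3


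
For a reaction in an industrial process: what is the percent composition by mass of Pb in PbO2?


M(PbO2) = 1×207.2 + 2×16.0 = 239.20 g/mol
Mass of Pb = 1 × 207.2 = 207.20 g/mol
% Pb = 207.20/239.20 × 100 = 86.62%

86.62%


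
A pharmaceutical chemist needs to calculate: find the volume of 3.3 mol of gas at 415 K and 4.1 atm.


PV = nRT  (R = 0.08206 L·atm/(mol·K))
V = nRT/P = 3.3×0.08206×415/4.1
= 27.41 L

27.41 L


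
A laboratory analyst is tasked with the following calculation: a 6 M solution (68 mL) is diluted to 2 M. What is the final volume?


C1V1 = C2V2
6 × 68 = 2 × V2
V2 = 408/2 = 204.0 mL

204.0 mL


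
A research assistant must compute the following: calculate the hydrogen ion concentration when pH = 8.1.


[H+] = 10^(-pH) = 10^(-8.1)
= 7.94×10^-9 M

7.94×10^-9 M


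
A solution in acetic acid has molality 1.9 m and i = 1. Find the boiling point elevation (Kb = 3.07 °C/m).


ΔTb = Kb × m × i
= 3.07 × 1.9 × 1
= 5.833 °C

5.833 °C


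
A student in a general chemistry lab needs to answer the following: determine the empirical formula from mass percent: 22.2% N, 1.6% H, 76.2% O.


Assume 100 g sample. Moles of each element:
  N: 22.2/14.01 = 1.585 mol
  H: 1.6/1.008 = 1.587 mol
  O: 76.2/16.0 = 4.763 mol
Divide by smallest (1.585):
  N: 1.585/1.585 = 1.0
  H: 1.587/1.585 = 1.0
  O: 4.763/1.585 = 3.01
Empirical formula: HNO3

HNO3


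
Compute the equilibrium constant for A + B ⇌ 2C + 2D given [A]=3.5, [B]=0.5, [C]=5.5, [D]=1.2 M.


Kc = [C]^2[D]^2/([A][B])
= (5.5^2 × 1.2^2)/(3.5^1 × 0.5^1)
= 43.56/1.75
= 24.89

24.89


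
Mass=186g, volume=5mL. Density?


ρ = mass/volume
= 186/5
= 37.2 g/mL

37.2 g/mL


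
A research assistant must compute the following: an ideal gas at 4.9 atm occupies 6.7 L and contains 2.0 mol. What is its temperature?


PV = nRT  (R = 0.08206 L·atm/(mol·K))
T = PV/(nR) = 4.9×6.7/(2.0×0.08206)
= 32.83/0.164120
= 200.04 K

200.04 K


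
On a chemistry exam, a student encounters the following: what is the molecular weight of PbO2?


M(PbO2) = 1×207.2 + 2×16.0
= 207.2 + 32.0
= 239.2 g/mol

239.2 g/mol


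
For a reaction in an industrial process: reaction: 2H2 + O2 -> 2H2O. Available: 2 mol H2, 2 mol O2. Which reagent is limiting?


Mole ratio available / coefficient:
  H2: 2/2 = 1.000
  O2: 2/1 = 2.000
Smaller ratio is limiting.

H2


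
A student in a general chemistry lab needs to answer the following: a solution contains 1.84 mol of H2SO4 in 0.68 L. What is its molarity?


M = n/V = 1.84/0.68 = 2.706 mol/L

2.706 M


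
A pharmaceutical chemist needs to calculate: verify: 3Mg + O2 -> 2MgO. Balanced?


Equation: 3Mg + O2 -> 2MgO
Check atoms: Mg: 3≠2, O: 2=2
Not balanced

No, not balanced


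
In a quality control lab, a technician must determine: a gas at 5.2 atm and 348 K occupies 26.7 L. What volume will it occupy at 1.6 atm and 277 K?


P1V1/T1 = P2V2/T2
V2 = P1V1T2/(T1P2)
= 5.2×26.7×277/(348×1.6)
= 69.071 L

69.071 L


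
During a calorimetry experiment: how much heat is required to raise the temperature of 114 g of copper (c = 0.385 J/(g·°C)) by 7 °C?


q = mcΔT = 114 × 0.385 × 7
= 307.23 J

307.23 J


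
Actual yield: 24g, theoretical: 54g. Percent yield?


% yield = actual/theoretical × 100
= 24/54 × 100
= 44.44%

44.44%


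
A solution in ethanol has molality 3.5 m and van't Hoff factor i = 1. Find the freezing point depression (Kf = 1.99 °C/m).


ΔTf = Kf × m × i
= 1.99 × 3.5 × 1
= 6.965 °C

6.965 °C


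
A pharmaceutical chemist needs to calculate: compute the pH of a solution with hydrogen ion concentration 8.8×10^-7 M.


pH = -log10([H+]) = -log10(8.8×10^-7)
= 7 - log10(8.8)
= 7 - 0.94
= 6.06

6.06


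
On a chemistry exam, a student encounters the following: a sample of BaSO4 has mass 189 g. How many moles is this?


M(BaSO4) = 233.4 g/mol
n = mass/M = 189/233.4 = 0.8098 mol

0.8098 mol


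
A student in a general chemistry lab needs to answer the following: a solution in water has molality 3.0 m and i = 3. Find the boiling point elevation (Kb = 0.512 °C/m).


ΔTb = Kb × m × i
= 0.512 × 3.0 × 3
= 4.608 °C

4.608 °C


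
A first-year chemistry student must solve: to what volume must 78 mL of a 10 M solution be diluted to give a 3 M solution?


C1V1 = C2V2
10 × 78 = 3 × V2
V2 = 780/3 = 260.0 mL

260.0 mL


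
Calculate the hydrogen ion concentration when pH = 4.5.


[H+] = 10^(-pH) = 10^(-4.5)
= 3.16×10^-5 M

3.16×10^-5 M


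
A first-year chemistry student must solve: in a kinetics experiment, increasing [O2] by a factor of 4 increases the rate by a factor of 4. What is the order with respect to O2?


rate ∝ [O2]^n
4^n = 4 → n = 1
Order in O2: 1

1


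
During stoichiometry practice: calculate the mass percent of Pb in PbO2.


M(PbO2) = 1×207.2 + 2×16.0 = 239.20 g/mol
Mass of Pb = 1 × 207.2 = 207.20 g/mol
% Pb = 207.20/239.20 × 100 = 86.62%

86.62%


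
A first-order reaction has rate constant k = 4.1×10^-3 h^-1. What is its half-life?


t½ = ln2/k = 0.693147/(4.1×10^-3 h^-1)
= 169.1 h

169.1 h


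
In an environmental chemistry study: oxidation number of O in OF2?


F is always -1; 2(-1) + x = 0, so O = +2
Oxidation number: +2

+2


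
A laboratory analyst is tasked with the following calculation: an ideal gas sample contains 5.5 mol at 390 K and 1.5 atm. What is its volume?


PV = nRT  (R = 0.08206 L·atm/(mol·K))
V = nRT/P = 5.5×0.08206×390/1.5
= 117.346 L

117.346 L


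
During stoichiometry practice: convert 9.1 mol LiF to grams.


M(LiF) = 25.94 g/mol
mass = n × M = 9.1 × 25.94 = 236.05 g

236.05 g


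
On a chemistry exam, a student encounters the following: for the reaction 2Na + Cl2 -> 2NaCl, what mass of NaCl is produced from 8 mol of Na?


Mole ratio NaCl:Na = 2:2
n(NaCl) = 8 × 2/2 = 8.000 mol
mass = 8.000 × 58.44 = 467.52 g

467.52 g


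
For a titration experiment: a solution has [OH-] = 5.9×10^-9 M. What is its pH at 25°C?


pOH = -log10([OH-]) = -log10(5.9×10^-9)
= 9 - log10(5.9) = 8.23
pH = 14 - pOH = 14 - 8.23 = 5.77

5.77


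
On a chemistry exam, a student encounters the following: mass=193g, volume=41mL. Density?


ρ = mass/volume
= 193/41
= 4.707 g/mL

4.707 g/mL


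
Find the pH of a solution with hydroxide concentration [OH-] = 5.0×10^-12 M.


pOH = -log10([OH-]) = -log10(5.0×10^-12)
= 12 - log10(5.0) = 11.3
pH = 14 - pOH = 14 - 11.3 = 2.7

2.7


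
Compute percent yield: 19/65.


% yield = actual/theoretical × 100
= 19/65 × 100
= 29.23%

29.23%


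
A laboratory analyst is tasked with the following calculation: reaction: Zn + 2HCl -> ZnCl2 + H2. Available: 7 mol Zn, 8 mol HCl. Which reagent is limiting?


Mole ratio available / coefficient:
  Zn: 7/1 = 7.000
  HCl: 8/2 = 4.000
Smaller ratio is limiting.

HCl


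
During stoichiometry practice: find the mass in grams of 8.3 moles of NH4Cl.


M(NH4Cl) = 53.49 g/mol
mass = n × M = 8.3 × 53.49 = 443.97 g

443.97 g


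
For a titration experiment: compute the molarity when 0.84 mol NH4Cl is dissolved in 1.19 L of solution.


M = n/V = 0.84/1.19 = 0.706 mol/L

0.706 M


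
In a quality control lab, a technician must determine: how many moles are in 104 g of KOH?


M(KOH) = 56.11 g/mol
n = mass/M = 104/56.11 = 1.8535 mol

1.8535 mol


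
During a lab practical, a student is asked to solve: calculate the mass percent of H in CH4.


M(CH4) = 1×12.01 + 4×1.008 = 16.042 g/mol
Mass of H = 4 × 1.008 = 4.032 g/mol
% H = 4.032/16.042 × 100 = 25.13%

25.13%


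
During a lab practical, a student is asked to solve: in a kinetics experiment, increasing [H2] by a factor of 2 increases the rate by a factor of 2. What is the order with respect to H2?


rate ∝ [H2]^n
2^n = 2 → n = 1
Order in H2: 1

1


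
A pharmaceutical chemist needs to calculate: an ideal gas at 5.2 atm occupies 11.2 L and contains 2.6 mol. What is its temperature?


PV = nRT  (R = 0.08206 L·atm/(mol·K))
T = PV/(nR) = 5.2×11.2/(2.6×0.08206)
= 58.24/0.213356
= 272.97 K

272.97 K


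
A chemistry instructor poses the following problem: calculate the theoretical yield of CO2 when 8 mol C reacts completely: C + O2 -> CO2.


Mole ratio CO2:C = 1:1
n(CO2) = 8 × 1/1 = 8.000 mol
mass = 8.000 × 44.01 = 352.08 g

352.08 g


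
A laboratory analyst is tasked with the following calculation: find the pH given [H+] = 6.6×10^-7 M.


pH = -log10([H+]) = -log10(6.6×10^-7)
= 7 - log10(6.6)
= 7 - 0.82
= 6.18

6.18


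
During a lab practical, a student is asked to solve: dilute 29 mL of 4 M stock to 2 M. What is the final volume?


C1V1 = C2V2
4 × 29 = 2 × V2
V2 = 116/2 = 58.0 mL

58.0 mL


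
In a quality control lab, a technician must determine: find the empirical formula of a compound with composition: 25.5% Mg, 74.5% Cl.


Assume 100 g sample. Moles of each element:
  Mg: 25.5/24.31 = 1.049 mol
  Cl: 74.5/35.45 = 2.102 mol
Divide by smallest (1.049):
  Mg: 1.049/1.049 = 1.0
  Cl: 2.102/1.049 = 2.0
Empirical formula: MgCl2

MgCl2


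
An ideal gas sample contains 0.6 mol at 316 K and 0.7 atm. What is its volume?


PV = nRT  (R = 0.08206 L·atm/(mol·K))
V = nRT/P = 0.6×0.08206×316/0.7
= 22.227 L

22.227 L


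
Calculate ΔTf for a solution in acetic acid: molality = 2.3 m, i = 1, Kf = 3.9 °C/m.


ΔTf = Kf × m × i
= 3.9 × 2.3 × 1
= 8.97 °C

8.97 °C


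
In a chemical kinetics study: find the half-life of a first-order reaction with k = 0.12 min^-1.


t½ = ln2/k = 0.693147/(0.12 min^-1)
= 5.776 min

5.776 min


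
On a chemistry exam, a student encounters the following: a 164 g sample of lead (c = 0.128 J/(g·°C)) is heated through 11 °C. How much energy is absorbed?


q = mcΔT = 164 × 0.128 × 11
= 230.91 J

230.91 J


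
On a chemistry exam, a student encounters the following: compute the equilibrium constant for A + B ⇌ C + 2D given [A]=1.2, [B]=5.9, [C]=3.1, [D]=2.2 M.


Kc = [C][D]^2/([A][B])
= (3.1^1 × 2.2^2)/(1.2^1 × 5.9^1)
= 15.004/7.08
= 2.119

2.119


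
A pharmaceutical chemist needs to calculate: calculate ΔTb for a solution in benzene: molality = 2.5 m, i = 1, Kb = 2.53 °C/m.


ΔTb = Kb × m × i
= 2.53 × 2.5 × 1
= 6.325 °C

6.325 °C


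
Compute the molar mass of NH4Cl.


M(NH4Cl) = 1×14.01 + 4×1.008 + 1×35.45
= 14.01 + 4.03 + 35.45
= 53.49 g/mol

53.49 g/mol


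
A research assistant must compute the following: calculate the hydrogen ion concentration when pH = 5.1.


[H+] = 10^(-pH) = 10^(-5.1)
= 7.94×10^-6 M

7.94×10^-6 M


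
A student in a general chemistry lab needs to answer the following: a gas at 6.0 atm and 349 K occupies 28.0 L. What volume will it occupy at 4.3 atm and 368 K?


P1V1/T1 = P2V2/T2
V2 = P1V1T2/(T1P2)
= 6.0×28.0×368/(349×4.3)
= 41.197 L

41.197 L


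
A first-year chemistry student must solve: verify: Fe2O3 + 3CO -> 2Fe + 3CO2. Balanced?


Equation: Fe2O3 + 3CO -> 2Fe + 3CO2
Check atoms: C: 3=3, Fe: 2=2, O: 6=6
Balanced

Yes, balanced


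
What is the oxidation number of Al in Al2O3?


Al is +3
Oxidation number: +3

+3


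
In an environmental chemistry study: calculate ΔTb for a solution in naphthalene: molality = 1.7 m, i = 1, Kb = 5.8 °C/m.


ΔTb = Kb × m × i
= 5.8 × 1.7 × 1
= 9.86 °C

9.86 °C


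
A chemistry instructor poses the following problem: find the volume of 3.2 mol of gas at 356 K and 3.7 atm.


PV = nRT  (R = 0.08206 L·atm/(mol·K))
V = nRT/P = 3.2×0.08206×356/3.7
= 25.266 L

25.266 L


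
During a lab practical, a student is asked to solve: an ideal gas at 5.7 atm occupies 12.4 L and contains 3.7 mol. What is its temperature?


PV = nRT  (R = 0.08206 L·atm/(mol·K))
T = PV/(nR) = 5.7×12.4/(3.7×0.08206)
= 70.68/0.303622
= 232.79 K

232.79 K


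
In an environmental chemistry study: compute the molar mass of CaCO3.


M(CaCO3) = 1×40.08 + 1×12.01 + 3×16.0
= 40.08 + 12.01 + 48.0
= 100.09 g/mol

100.09 g/mol


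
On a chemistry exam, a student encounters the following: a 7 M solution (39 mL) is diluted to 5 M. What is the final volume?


C1V1 = C2V2
7 × 39 = 5 × V2
V2 = 273/5 = 54.6 mL

54.6 mL


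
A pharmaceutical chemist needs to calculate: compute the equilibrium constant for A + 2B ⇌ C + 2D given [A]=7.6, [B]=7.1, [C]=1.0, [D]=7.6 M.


Kc = [C][D]^2/([A][B]^2)
= (1.0^1 × 7.6^2)/(7.6^1 × 7.1^2)
= 57.76/383.116
= 0.1508

0.1508


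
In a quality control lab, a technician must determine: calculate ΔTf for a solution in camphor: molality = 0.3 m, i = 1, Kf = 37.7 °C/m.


ΔTf = Kf × m × i
= 37.7 × 0.3 × 1
= 11.31 °C

11.31 °C


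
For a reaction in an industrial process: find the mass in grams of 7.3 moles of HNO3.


M(HNO3) = 63.02 g/mol
mass = n × M = 7.3 × 63.02 = 460.05 g

460.05 g


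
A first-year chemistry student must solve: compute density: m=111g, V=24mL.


ρ = mass/volume
= 111/24
= 4.625 g/mL

4.625 g/mL


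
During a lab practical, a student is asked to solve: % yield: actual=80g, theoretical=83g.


% yield = actual/theoretical × 100
= 80/83 × 100
= 96.39%

96.39%


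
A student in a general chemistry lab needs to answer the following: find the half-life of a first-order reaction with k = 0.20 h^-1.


t½ = ln2/k = 0.693147/(0.20 h^-1)
= 3.466 h

3.466 h


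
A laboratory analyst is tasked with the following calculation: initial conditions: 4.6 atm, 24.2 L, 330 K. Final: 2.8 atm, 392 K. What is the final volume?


P1V1/T1 = P2V2/T2
V2 = P1V1T2/(T1P2)
= 4.6×24.2×392/(330×2.8)
= 47.227 L

47.227 L


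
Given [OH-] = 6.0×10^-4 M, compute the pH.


pOH = -log10([OH-]) = -log10(6.0×10^-4)
= 4 - log10(6.0) = 3.22
pH = 14 - pOH = 14 - 3.22 = 10.78

10.78


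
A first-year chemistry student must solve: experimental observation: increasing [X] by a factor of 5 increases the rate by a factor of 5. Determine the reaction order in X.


rate ∝ [X]^n
5^n = 5 → n = 1
Order in X: 1

1


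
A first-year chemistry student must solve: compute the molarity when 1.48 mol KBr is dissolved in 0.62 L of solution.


M = n/V = 1.48/0.62 = 2.387 mol/L

2.387 M


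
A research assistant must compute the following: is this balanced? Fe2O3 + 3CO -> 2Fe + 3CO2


Equation: Fe2O3 + 3CO -> 2Fe + 3CO2
Check atoms: C: 3=3, Fe: 2=2, O: 6=6
Balanced

Yes, balanced


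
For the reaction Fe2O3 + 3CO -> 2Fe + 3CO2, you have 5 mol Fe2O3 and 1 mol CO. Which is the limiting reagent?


Mole ratio available / coefficient:
  Fe2O3: 5/1 = 5.000
  CO: 1/3 = 0.333
Smaller ratio is limiting.

CO


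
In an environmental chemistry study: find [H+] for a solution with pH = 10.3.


[H+] = 10^(-pH) = 10^(-10.3)
= 5.01×10^-11 M

5.01×10^-11 M


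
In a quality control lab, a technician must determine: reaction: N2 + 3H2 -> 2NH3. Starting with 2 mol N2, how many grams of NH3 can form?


Mole ratio NH3:N2 = 2:1
n(NH3) = 2 × 2/1 = 4.000 mol
mass = 4.000 × 17.03 = 68.12 g

68.12 g


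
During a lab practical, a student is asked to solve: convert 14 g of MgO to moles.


M(MgO) = 40.31 g/mol
n = mass/M = 14/40.31 = 0.3473 mol

0.3473 mol


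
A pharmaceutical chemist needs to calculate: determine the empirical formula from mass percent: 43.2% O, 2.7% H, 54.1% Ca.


Assume 100 g sample. Moles of each element:
  O: 43.2/16.0 = 2.7 mol
  H: 2.7/1.008 = 2.679 mol
  Ca: 54.1/40.08 = 1.35 mol
Divide by smallest (1.35):
  O: 2.7/1.35 = 2.0
  H: 2.679/1.35 = 1.98
  Ca: 1.35/1.35 = 1.0
Empirical formula: CaO2H2

CaO2H2


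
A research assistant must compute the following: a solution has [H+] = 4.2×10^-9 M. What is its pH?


pH = -log10([H+]) = -log10(4.2×10^-9)
= 9 - log10(4.2)
= 9 - 0.62
= 8.38

8.38


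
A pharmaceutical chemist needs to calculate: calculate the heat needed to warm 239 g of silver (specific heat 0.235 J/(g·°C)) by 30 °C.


q = mcΔT = 239 × 0.235 × 30
= 1684.95 J

1684.95 J


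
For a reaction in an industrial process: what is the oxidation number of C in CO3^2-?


x + 3(-2) = -2, so x = +4
Oxidation number: +4

+4


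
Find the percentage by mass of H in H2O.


M(H2O) = 2×1.008 + 1×16.0 = 18.016 g/mol
Mass of H = 2 × 1.008 = 2.016 g/mol
% H = 2.016/18.016 × 100 = 11.19%

11.19%


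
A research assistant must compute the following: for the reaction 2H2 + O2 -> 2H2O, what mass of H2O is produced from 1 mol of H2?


Mole ratio H2O:H2 = 2:2
n(H2O) = 1 × 2/2 = 1.000 mol
mass = 1.000 × 18.02 = 18.02 g

18.02 g


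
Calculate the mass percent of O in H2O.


M(H2O) = 2×1.008 + 1×16.0 = 18.016 g/mol
Mass of O = 1 × 16.0 = 16.00 g/mol
% O = 16.00/18.016 × 100 = 88.81%

88.81%


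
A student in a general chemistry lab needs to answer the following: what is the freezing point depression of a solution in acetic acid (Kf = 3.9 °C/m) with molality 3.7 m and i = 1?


ΔTf = Kf × m × i
= 3.9 × 3.7 × 1
= 14.43 °C

14.43 °C


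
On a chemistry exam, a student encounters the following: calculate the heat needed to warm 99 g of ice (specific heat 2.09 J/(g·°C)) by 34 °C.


q = mcΔT = 99 × 2.09 × 34
= 7034.94 J

7034.94 J


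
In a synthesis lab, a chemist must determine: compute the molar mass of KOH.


M(KOH) = 1×39.1 + 1×16.0 + 1×1.008
= 39.1 + 16.0 + 1.01
= 56.11 g/mol

56.11 g/mol


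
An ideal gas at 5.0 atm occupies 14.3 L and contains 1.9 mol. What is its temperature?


PV = nRT  (R = 0.08206 L·atm/(mol·K))
T = PV/(nR) = 5.0×14.3/(1.9×0.08206)
= 71.50/0.155914
= 458.59 K

458.59 K


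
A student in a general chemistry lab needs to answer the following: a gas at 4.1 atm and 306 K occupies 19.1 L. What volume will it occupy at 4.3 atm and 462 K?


P1V1/T1 = P2V2/T2
V2 = P1V1T2/(T1P2)
= 4.1×19.1×462/(306×4.3)
= 27.496 L

27.496 L


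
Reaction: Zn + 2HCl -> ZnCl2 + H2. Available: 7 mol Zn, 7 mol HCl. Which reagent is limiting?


Mole ratio available / coefficient:
  Zn: 7/1 = 7.000
  HCl: 7/2 = 3.500
Smaller ratio is limiting.

HCl


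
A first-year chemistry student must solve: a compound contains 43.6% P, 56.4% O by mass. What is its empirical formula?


Assume 100 g sample. Moles of each element:
  P: 43.6/30.97 = 1.408 mol
  O: 56.4/16.0 = 3.525 mol
Divide by smallest (1.408):
  P: 1.408/1.408 = 1.0
  O: 3.525/1.408 = 2.5
Multiply all ratios by 2 to obtain whole numbers.
Empirical formula: P2O5

P2O5


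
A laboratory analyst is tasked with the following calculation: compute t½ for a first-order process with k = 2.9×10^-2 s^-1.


t½ = ln2/k = 0.693147/(2.9×10^-2 s^-1)
= 23.90 s

23.90 s


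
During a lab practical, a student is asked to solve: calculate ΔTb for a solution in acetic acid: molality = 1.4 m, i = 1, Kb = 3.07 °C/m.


ΔTb = Kb × m × i
= 3.07 × 1.4 × 1
= 4.298 °C

4.298 °C


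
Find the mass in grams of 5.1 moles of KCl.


M(KCl) = 74.55 g/mol
mass = n × M = 5.1 × 74.55 = 380.21 g

380.21 g


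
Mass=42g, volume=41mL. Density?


ρ = mass/volume
= 42/41
= 1.024 g/mL

1.024 g/mL


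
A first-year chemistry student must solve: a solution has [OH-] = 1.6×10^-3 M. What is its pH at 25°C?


pOH = -log10([OH-]) = -log10(1.6×10^-3)
= 3 - log10(1.6) = 2.8
pH = 14 - pOH = 14 - 2.8 = 11.2

11.2


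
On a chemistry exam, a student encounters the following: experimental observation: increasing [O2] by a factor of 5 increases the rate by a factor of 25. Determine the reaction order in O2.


rate ∝ [O2]^n
5^n = 25 → n = 2
Order in O2: 2

2


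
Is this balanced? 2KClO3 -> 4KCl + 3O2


Equation: 2KClO3 -> 4KCl + 3O2
Check atoms: Cl: 2≠4, K: 2≠4, O: 6=6
Not balanced

No, not balanced


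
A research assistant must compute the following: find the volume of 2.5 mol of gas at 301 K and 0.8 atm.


PV = nRT  (R = 0.08206 L·atm/(mol·K))
V = nRT/P = 2.5×0.08206×301/0.8
= 77.188 L

77.188 L


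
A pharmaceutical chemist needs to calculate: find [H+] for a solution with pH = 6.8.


[H+] = 10^(-pH) = 10^(-6.8)
= 1.58×10^-7 M

1.58×10^-7 M


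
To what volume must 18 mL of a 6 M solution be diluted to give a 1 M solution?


C1V1 = C2V2
6 × 18 = 1 × V2
V2 = 108/1 = 108.0 mL

108.0 mL


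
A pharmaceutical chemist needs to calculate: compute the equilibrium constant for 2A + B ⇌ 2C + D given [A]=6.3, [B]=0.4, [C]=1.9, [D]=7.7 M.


Kc = [C]^2[D]/([A]^2[B])
= (1.9^2 × 7.7^1)/(6.3^2 × 0.4^1)
= 27.797/15.876
= 1.751

1.751


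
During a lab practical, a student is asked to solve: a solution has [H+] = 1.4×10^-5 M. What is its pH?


pH = -log10([H+]) = -log10(1.4×10^-5)
= 5 - log10(1.4)
= 5 - 0.15
= 4.85

4.85


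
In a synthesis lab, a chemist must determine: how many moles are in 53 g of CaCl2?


M(CaCl2) = 110.98 g/mol
n = mass/M = 53/110.98 = 0.4776 mol

0.4776 mol


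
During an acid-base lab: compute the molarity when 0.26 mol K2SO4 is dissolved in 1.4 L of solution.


M = n/V = 0.26/1.4 = 0.186 mol/L

0.186 M


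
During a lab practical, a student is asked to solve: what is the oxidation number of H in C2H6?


H is +1 with nonmetals
Oxidation number: +1

+1


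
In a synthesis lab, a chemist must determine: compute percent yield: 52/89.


% yield = actual/theoretical × 100
= 52/89 × 100
= 58.43%

58.43%


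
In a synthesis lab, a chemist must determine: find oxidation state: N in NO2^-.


x + 2(-2) = -1, so x = +3
Oxidation number: +3

+3


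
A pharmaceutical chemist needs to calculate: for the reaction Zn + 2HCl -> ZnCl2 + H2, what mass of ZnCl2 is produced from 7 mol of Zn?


Mole ratio ZnCl2:Zn = 1:1
n(ZnCl2) = 7 × 1/1 = 7.000 mol
mass = 7.000 × 136.28 = 953.96 g

953.96 g


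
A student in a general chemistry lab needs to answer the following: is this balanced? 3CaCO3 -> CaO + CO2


Equation: 3CaCO3 -> CaO + CO2
Check atoms: C: 3≠1, Ca: 3≠1, O: 9≠3
Not balanced

No, not balanced


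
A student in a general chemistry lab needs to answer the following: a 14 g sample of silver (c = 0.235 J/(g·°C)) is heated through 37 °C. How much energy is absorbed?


q = mcΔT = 14 × 0.235 × 37
= 121.73 J

121.73 J


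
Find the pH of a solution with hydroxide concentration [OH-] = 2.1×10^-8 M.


pOH = -log10([OH-]) = -log10(2.1×10^-8)
= 8 - log10(2.1) = 7.68
pH = 14 - pOH = 14 - 7.68 = 6.32

6.32


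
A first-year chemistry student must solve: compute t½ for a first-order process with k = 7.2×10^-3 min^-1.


t½ = ln2/k = 0.693147/(7.2×10^-3 min^-1)
= 96.27 min

96.27 min


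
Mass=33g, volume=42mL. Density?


ρ = mass/volume
= 33/42
= 0.786 g/mL

0.786 g/mL


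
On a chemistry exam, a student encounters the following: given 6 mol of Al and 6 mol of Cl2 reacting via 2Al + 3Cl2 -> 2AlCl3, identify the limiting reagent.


Mole ratio available / coefficient:
  Al: 6/2 = 3.000
  Cl2: 6/3 = 2.000
Smaller ratio is limiting.

Cl2


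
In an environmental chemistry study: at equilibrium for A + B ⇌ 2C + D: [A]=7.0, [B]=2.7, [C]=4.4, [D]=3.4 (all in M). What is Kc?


Kc = [C]^2[D]/([A][B])
= (4.4^2 × 3.4^1)/(7.0^1 × 2.7^1)
= 65.824/18.9
= 3.483

3.483


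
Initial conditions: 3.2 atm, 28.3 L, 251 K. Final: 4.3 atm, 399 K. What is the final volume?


P1V1/T1 = P2V2/T2
V2 = P1V1T2/(T1P2)
= 3.2×28.3×399/(251×4.3)
= 33.479 L

33.479 L


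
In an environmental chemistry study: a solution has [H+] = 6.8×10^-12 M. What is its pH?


pH = -log10([H+]) = -log10(6.8×10^-12)
= 12 - log10(6.8)
= 12 - 0.83
= 11.17

11.17


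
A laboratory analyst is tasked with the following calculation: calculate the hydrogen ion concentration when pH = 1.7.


[H+] = 10^(-pH) = 10^(-1.7)
= 2.0×10^-2 M

2.0×10^-2 M


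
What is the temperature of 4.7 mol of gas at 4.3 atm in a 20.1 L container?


PV = nRT  (R = 0.08206 L·atm/(mol·K))
T = PV/(nR) = 4.3×20.1/(4.7×0.08206)
= 86.43/0.385682
= 224.10 K

224.10 K


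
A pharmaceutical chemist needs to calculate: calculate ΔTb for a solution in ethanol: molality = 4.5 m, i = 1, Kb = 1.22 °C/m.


ΔTb = Kb × m × i
= 1.22 × 4.5 × 1
= 5.49 °C

5.49 °C


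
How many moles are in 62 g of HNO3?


M(HNO3) = 63.02 g/mol
n = mass/M = 62/63.02 = 0.9838 mol

0.9838 mol


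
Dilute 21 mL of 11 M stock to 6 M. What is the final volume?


C1V1 = C2V2
11 × 21 = 6 × V2
V2 = 231/6 = 38.5 mL

38.5 mL


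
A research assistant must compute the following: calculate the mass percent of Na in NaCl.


M(NaCl) = 1×22.99 + 1×35.45 = 58.44 g/mol
Mass of Na = 1 × 22.99 = 22.99 g/mol
% Na = 22.99/58.44 × 100 = 39.34%

39.34%


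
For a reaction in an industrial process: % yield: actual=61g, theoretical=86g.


% yield = actual/theoretical × 100
= 61/86 × 100
= 70.93%

70.93%


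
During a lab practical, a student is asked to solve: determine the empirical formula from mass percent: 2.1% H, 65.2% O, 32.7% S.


Assume 100 g sample. Moles of each element:
  H: 2.1/1.008 = 2.083 mol
  O: 65.2/16.0 = 4.075 mol
  S: 32.7/32.07 = 1.02 mol
Divide by smallest (1.02):
  H: 2.083/1.02 = 2.04
  O: 4.075/1.02 = 4.0
  S: 1.02/1.02 = 1.0
Empirical formula: H2SO4

H2SO4


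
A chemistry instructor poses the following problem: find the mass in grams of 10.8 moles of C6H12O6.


M(C6H12O6) = 180.16 g/mol
mass = n × M = 10.8 × 180.16 = 1945.73 g

1945.73 g


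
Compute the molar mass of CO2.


M(CO2) = 1×12.01 + 2×16.0
= 12.01 + 32.0
= 44.01 g/mol

44.01 g/mol


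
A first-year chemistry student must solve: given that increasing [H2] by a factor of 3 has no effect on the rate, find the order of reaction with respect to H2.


rate ∝ [H2]^n
rate ∝ [H2]^0
Order in H2: 0

0


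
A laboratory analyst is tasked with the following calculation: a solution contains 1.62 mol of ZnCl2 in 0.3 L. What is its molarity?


M = n/V = 1.62/0.3 = 5.400 mol/L

5.400 M


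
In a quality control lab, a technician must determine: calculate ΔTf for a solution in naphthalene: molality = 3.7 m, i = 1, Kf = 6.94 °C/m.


ΔTf = Kf × m × i
= 6.94 × 3.7 × 1
= 25.678 °C

25.678 °C


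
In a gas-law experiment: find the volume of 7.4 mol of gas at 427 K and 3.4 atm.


PV = nRT  (R = 0.08206 L·atm/(mol·K))
V = nRT/P = 7.4×0.08206×427/3.4
= 76.263 L

76.263 L


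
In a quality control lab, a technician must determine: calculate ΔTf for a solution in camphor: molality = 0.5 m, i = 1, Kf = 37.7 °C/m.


ΔTf = Kf × m × i
= 37.7 × 0.5 × 1
= 18.85 °C

18.85 °C


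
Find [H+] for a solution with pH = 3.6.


[H+] = 10^(-pH) = 10^(-3.6)
= 2.51×10^-4 M

2.51×10^-4 M


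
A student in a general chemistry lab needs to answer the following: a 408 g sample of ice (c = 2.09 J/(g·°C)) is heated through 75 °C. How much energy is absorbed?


q = mcΔT = 408 × 2.09 × 75
= 63954.00 J

63954.00 J


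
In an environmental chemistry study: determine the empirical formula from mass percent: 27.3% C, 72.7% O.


Assume 100 g sample. Moles of each element:
  C: 27.3/12.01 = 2.273 mol
  O: 72.7/16.0 = 4.544 mol
Divide by smallest (2.273):
  C: 2.273/2.273 = 1.0
  O: 4.544/2.273 = 2.0
Empirical formula: CO2

CO2


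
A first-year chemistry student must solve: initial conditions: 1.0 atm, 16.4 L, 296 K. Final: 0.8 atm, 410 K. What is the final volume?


P1V1/T1 = P2V2/T2
V2 = P1V1T2/(T1P2)
= 1.0×16.4×410/(296×0.8)
= 28.395 L

28.395 L


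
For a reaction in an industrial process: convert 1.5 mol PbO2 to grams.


M(PbO2) = 239.2 g/mol
mass = n × M = 1.5 × 239.2 = 358.80 g

358.80 g


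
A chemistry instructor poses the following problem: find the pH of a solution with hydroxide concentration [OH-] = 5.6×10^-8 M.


pOH = -log10([OH-]) = -log10(5.6×10^-8)
= 8 - log10(5.6) = 7.25
pH = 14 - pOH = 14 - 7.25 = 6.75

6.75


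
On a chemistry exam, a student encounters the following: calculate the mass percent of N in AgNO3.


M(AgNO3) = 1×107.87 + 1×14.01 + 3×16.0 = 169.88 g/mol
Mass of N = 1 × 14.01 = 14.01 g/mol
% N = 14.01/169.88 × 100 = 8.25%

8.25%


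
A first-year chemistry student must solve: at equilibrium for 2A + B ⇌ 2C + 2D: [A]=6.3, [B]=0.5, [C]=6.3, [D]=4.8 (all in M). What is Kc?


Kc = [C]^2[D]^2/([A]^2[B])
= (6.3^2 × 4.8^2)/(6.3^2 × 0.5^1)
= 914.4576/19.845
= 46.08

46.08


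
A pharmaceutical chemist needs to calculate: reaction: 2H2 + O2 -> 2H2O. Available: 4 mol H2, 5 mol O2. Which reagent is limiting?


Mole ratio available / coefficient:
  H2: 4/2 = 2.000
  O2: 5/1 = 5.000
Smaller ratio is limiting.

H2


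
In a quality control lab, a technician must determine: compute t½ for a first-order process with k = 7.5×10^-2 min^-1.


t½ = ln2/k = 0.693147/(7.5×10^-2 min^-1)
= 9.242 min

9.242 min


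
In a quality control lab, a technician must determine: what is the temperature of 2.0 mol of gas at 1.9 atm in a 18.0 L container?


PV = nRT  (R = 0.08206 L·atm/(mol·K))
T = PV/(nR) = 1.9×18.0/(2.0×0.08206)
= 34.20/0.164120
= 208.38 K

208.38 K


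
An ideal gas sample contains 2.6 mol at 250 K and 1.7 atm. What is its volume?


PV = nRT  (R = 0.08206 L·atm/(mol·K))
V = nRT/P = 2.6×0.08206×250/1.7
= 31.376 L

31.376 L


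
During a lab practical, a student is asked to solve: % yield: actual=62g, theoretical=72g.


% yield = actual/theoretical × 100
= 62/72 × 100
= 86.11%

86.11%


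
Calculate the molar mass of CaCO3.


M(CaCO3) = 1×40.08 + 1×12.01 + 3×16.0
= 40.08 + 12.01 + 48.0
= 100.09 g/mol

100.09 g/mol


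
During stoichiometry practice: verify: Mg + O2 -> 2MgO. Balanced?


Equation: Mg + O2 -> 2MgO
Check atoms: Mg: 1≠2, O: 2=2
Not balanced

No, not balanced


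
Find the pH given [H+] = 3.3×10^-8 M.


pH = -log10([H+]) = -log10(3.3×10^-8)
= 8 - log10(3.3)
= 8 - 0.52
= 7.48

7.48


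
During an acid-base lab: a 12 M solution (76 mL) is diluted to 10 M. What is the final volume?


C1V1 = C2V2
12 × 76 = 10 × V2
V2 = 912/10 = 91.2 mL

91.2 mL


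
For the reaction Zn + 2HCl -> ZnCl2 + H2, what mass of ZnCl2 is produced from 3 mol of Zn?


Mole ratio ZnCl2:Zn = 1:1
n(ZnCl2) = 3 × 1/1 = 3.000 mol
mass = 3.000 × 136.28 = 408.84 g

408.84 g


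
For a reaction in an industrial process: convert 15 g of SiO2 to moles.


M(SiO2) = 60.09 g/mol
n = mass/M = 15/60.09 = 0.2496 mol

0.2496 mol


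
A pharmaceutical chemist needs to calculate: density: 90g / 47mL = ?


ρ = mass/volume
= 90/47
= 1.915 g/mL

1.915 g/mL


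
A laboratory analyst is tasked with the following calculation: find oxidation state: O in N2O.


O is usually -2
Oxidation number: -2

-2


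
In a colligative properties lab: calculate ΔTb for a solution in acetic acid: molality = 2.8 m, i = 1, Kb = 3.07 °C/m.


ΔTb = Kb × m × i
= 3.07 × 2.8 × 1
= 8.596 °C

8.596 °C


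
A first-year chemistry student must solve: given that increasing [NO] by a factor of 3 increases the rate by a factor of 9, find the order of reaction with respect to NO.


rate ∝ [NO]^n
3^n = 9 → n = 2
Order in NO: 2

2


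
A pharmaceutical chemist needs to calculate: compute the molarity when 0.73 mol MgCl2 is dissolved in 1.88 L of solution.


M = n/V = 0.73/1.88 = 0.388 mol/L

0.388 M


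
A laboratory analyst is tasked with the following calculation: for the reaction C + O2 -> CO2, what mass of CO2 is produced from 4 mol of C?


Mole ratio CO2:C = 1:1
n(CO2) = 4 × 1/1 = 4.000 mol
mass = 4.000 × 44.01 = 176.04 g

176.04 g


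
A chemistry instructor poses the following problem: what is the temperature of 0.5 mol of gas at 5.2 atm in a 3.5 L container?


PV = nRT  (R = 0.08206 L·atm/(mol·K))
T = PV/(nR) = 5.2×3.5/(0.5×0.08206)
= 18.20/0.041030
= 443.58 K

443.58 K


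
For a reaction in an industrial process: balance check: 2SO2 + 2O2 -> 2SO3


Equation: 2SO2 + 2O2 -> 2SO3
Check atoms: O: 8≠6, S: 2=2
Not balanced

No, not balanced


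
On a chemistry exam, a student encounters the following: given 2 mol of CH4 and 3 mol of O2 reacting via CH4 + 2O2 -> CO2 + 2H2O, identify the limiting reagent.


Mole ratio available / coefficient:
  CH4: 2/1 = 2.000
  O2: 3/2 = 1.500
Smaller ratio is limiting.

O2


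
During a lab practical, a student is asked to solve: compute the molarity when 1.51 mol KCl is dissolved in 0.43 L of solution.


M = n/V = 1.51/0.43 = 3.512 mol/L

3.512 M


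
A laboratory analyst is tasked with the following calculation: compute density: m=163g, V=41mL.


ρ = mass/volume
= 163/41
= 3.976 g/mL

3.976 g/mL


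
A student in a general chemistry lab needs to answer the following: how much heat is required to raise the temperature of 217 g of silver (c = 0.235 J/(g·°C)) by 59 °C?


q = mcΔT = 217 × 0.235 × 59
= 3008.71 J

3008.71 J


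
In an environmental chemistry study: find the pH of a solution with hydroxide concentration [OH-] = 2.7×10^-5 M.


pOH = -log10([OH-]) = -log10(2.7×10^-5)
= 5 - log10(2.7) = 4.57
pH = 14 - pOH = 14 - 4.57 = 9.43

9.43


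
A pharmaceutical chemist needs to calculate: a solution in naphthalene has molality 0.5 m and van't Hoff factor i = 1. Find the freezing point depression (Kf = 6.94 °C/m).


ΔTf = Kf × m × i
= 6.94 × 0.5 × 1
= 3.47 °C

3.47 °C


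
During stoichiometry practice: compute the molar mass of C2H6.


M(C2H6) = 2×12.01 + 6×1.008
= 24.02 + 6.05
= 30.07 g/mol

30.07 g/mol


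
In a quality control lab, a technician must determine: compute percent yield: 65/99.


% yield = actual/theoretical × 100
= 65/99 × 100
= 65.66%

65.66%


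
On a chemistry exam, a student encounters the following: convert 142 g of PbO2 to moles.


M(PbO2) = 239.2 g/mol
n = mass/M = 142/239.2 = 0.5936 mol

0.5936 mol


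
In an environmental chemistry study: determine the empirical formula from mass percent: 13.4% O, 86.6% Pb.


Assume 100 g sample. Moles of each element:
  O: 13.4/16.0 = 0.838 mol
  Pb: 86.6/207.2 = 0.418 mol
Divide by smallest (0.418):
  O: 0.838/0.418 = 2.0
  Pb: 0.418/0.418 = 1.0
Empirical formula: PbO2

PbO2


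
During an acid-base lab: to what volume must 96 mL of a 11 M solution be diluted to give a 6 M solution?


C1V1 = C2V2
11 × 96 = 6 × V2
V2 = 1056/6 = 176.0 mL

176.0 mL


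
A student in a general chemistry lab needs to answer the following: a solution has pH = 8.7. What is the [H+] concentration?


[H+] = 10^(-pH) = 10^(-8.7)
= 2.0×10^-9 M

2.0×10^-9 M


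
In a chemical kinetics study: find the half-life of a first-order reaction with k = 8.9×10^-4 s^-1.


t½ = ln2/k = 0.693147/(8.9×10^-4 s^-1)
= 778.8 s

778.8 s


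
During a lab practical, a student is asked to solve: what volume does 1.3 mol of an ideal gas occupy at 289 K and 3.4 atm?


PV = nRT  (R = 0.08206 L·atm/(mol·K))
V = nRT/P = 1.3×0.08206×289/3.4
= 9.068 L

9.068 L


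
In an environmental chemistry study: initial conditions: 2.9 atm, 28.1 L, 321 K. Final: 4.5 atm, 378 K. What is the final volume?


P1V1/T1 = P2V2/T2
V2 = P1V1T2/(T1P2)
= 2.9×28.1×378/(321×4.5)
= 21.324 L

21.324 L


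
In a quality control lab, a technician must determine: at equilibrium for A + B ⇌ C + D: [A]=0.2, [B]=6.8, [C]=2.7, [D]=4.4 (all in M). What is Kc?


Kc = [C][D]/([A][B])
= (2.7^1 × 4.4^1)/(0.2^1 × 6.8^1)
= 11.88/1.36
= 8.735

8.735


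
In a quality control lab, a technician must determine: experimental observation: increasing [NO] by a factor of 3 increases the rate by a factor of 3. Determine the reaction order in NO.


rate ∝ [NO]^n
3^n = 3 → n = 1
Order in NO: 1

1


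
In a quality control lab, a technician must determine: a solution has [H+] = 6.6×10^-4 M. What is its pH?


pH = -log10([H+]) = -log10(6.6×10^-4)
= 4 - log10(6.6)
= 4 - 0.82
= 3.18

3.18
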